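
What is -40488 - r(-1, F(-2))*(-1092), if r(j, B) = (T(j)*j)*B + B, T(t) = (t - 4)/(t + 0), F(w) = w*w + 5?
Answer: -79800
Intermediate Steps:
F(w) = 5 + w**2 (F(w) = w**2 + 5 = 5 + w**2)
T(t) = (-4 + t)/t
r(j, B) = B + B*(-4 + j) (r(j, B) = (((-4 + j)/j)*j)*B + B = (-4 + j)*B + B = B*(-4 + j) + B = B + B*(-4 + j))
-40488 - r(-1, F(-2))*(-1092) = -40488 - (5 + (-2)**2)*(-3 - 1)*(-1092) = -40488 - (5 + 4)*(-4)*(-1092) = -40488 - 9*(-4)*(-1092) = -40488 - (-36)*(-1092) = -40488 - 1*39312 = -40488 - 39312 = -79800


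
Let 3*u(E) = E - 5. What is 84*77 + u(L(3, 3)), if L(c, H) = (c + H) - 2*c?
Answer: 19399/3 ≈ 6466.3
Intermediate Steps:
L(c, H) = H - c (L(c, H) = (H + c) - 2*c = H - c)
u(E) = -5/3 + E/3 (u(E) = (E - 5)/3 = (-5 + E)/3 = -5/3 + E/3)
84*77 + u(L(3, 3)) = 84*77 + (-5/3 + (3 - 1*3)/3) = 6468 + (-5/3 + (3 - 3)/3) = 6468 + (-5/3 + (1/3)*0) = 6468 + (-5/3 + 0) = 6468 - 5/3 = 19399/3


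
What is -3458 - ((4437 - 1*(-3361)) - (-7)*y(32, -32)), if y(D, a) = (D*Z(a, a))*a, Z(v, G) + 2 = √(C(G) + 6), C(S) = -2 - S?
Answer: 17416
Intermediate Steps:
Z(v, G) = -2 + √(4 - G) (Z(v, G) = -2 + √((-2 - G) + 6) = -2 + √(4 - G))
y(D, a) = D*a*(-2 + √(4 - a)) (y(D, a) = (D*(-2 + √(4 - a)))*a = D*a*(-2 + √(4 - a)))
-3458 - ((4437 - 1*(-3361)) - (-7)*y(32, -32)) = -3458 - ((4437 - 1*(-3361)) - (-7)*32*(-32)*(-2 + √(4 - 1*(-32)))) = -3458 - ((4437 + 3361) - (-7)*32*(-32)*(-2 + √(4 + 32))) = -3458 - (7798 - (-7)*32*(-32)*(-2 + √36)) = -3458 - (7798 - (-7)*32*(-32)*(-2 + 6)) = -3458 - (7798 - (-7)*32*(-32)*4) = -3458 - (7798 - (-7)*(-4096)) = -3458 - (7798 - 1*28672) = -3458 - (7798 - 28672) = -3458 - 1*(-20874) = -3458 + 20874 = 17416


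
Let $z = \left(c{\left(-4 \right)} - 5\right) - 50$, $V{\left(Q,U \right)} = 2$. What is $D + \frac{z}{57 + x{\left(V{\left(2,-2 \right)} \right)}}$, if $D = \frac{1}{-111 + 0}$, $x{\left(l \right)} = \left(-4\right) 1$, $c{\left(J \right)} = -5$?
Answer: $- \frac{6713}{5883} \approx -1.1411$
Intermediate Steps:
$x{\left(l \right)} = -4$
$D = - \frac{1}{111}$ ($D = \frac{1}{-111} = - \frac{1}{111} \approx -0.009009$)
$z = -60$ ($z = \left(-5 - 5\right) - 50 = -10 - 50 = -60$)
$D + \frac{z}{57 + x{\left(V{\left(2,-2 \right)} \right)}} = - \frac{1}{111} - \frac{60}{57 - 4} = - \frac{1}{111} - \frac{60}{53} = - \frac{6713}{5883}$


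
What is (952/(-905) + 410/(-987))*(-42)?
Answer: 2621348/42535 ≈ 61.628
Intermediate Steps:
(952/(-905) + 410/(-987))*(-42) = (952*(-1/905) + 410*(-1/987))*(-42) = (-952/905 - 410/987)*(-42) = -1310674/893235*(-42) = 2621348/42535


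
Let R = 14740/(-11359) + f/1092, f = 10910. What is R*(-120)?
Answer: -1078306100/1033669 ≈ -1043.2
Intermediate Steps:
R = 53915305/6202014 (R = 14740/(-11359) + 10910/1092 = 14740*(-1/11359) + 10910*(1/1092) = -14740/11359 + 5455/546 = 53915305/6202014 ≈ 8.6932)
R*(-120) = (53915305/6202014)*(-120) = -1078306100/1033669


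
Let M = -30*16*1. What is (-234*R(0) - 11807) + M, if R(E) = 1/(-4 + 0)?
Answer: -24457/2 ≈ -12229.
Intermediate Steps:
M = -480 (M = -480*1 = -480)
R(E) = -¼ (R(E) = 1/(-4) = -¼)
(-234*R(0) - 11807) + M = (-234*(-¼) - 11807) - 480 = (117/2 - 11807) - 480 = -23497/2 - 480 = -24457/2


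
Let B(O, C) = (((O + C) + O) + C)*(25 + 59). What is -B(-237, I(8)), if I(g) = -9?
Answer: 41328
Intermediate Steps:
B(O, C) = 168*C + 168*O (B(O, C) = (((C + O) + O) + C)*84 = ((C + 2*O) + C)*84 = (2*C + 2*O)*84 = 168*C + 168*O)
-B(-237, I(8)) = -(168*(-9) + 168*(-237)) = -(-1512 - 39816) = -1*(-41328) = 41328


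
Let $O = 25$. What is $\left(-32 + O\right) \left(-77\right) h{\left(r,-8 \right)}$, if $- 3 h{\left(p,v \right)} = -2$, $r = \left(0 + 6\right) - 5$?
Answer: $\frac{1078}{3} \approx 359.33$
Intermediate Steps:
$r = 1$ ($r = 6 - 5 = 1$)
$h{\left(p,v \right)} = \frac{2}{3}$ ($h{\left(p,v \right)} = \left(- \frac{1}{3}\right) \left(-2\right) = \frac{2}{3}$)
$\left(-32 + O\right) \left(-77\right) h{\left(r,-8 \right)} = \left(-32 + 25\right) \left(-77\right) \frac{2}{3} = \left(-7\right) \left(-77\right) \frac{2}{3} = 539 \cdot \frac{2}{3} = \frac{1078}{3}$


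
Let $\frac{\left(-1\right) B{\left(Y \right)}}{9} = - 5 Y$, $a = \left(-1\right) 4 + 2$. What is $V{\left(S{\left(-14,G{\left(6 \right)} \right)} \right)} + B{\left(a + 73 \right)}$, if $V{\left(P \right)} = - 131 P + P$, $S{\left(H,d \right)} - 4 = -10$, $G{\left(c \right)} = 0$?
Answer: $3975$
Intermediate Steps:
$S{\left(H,d \right)} = -6$ ($S{\left(H,d \right)} = 4 - 10 = -6$)
$V{\left(P \right)} = - 130 P$
$a = -2$ ($a = -4 + 2 = -2$)
$B{\left(Y \right)} = 45 Y$ ($B{\left(Y \right)} = - 9 \left(- 5 Y\right) = 45 Y$)
$V{\left(S{\left(-14,G{\left(6 \right)} \right)} \right)} + B{\left(a + 73 \right)} = \left(-130\right) \left(-6\right) + 45 \left(-2 + 73\right) = 780 + 45 \cdot 71 = 780 + 3195 = 3975$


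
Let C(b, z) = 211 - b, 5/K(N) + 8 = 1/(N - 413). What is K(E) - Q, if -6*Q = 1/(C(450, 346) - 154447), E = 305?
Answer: -100236701/160564068 ≈ -0.62428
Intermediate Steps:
K(N) = 5/(-8 + 1/(-413 + N)) (K(N) = 5/(-8 + 1/(N - 413)) = 5/(-8 + 1/(-413 + N)))
Q = 1/928116 (Q = -1/(6*((211 - 1*450) - 154447)) = -1/(6*((211 - 450) - 154447)) = -1/(6*(-239 - 154447)) = -⅙/(-154686) = -⅙*(-1/154686) = 1/928116 ≈ 1.0775e-6)
K(E) - Q = 5*(413 - 1*305)/(-3305 + 8*305) - 1*1/928116 = 5*(413 - 305)/(-3305 + 2440) - 1/928116 = 5*108/(-865) - 1/928116 = 5*(-1/865)*108 - 1/928116 = -108/173 - 1/928116 = -100236701/160564068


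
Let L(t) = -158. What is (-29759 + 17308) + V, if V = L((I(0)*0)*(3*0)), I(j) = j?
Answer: -12609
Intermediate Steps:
V = -158
(-29759 + 17308) + V = (-29759 + 17308) - 158 = -12451 - 158 = -12609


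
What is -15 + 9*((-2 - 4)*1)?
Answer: -69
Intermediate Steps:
-15 + 9*((-2 - 4)*1) = -15 + 9*(-6*1) = -15 + 9*(-6) = -15 - 54 = -69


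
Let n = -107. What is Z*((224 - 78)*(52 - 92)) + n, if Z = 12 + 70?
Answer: -478987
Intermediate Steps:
Z = 82
Z*((224 - 78)*(52 - 92)) + n = 82*((224 - 78)*(52 - 92)) - 107 = 82*(146*(-40)) - 107 = 82*(-5840) - 107 = -478880 - 107 = -478987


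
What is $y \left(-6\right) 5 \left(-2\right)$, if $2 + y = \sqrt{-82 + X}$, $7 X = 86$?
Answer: $-120 + \frac{120 i \sqrt{854}}{7} \approx -120.0 + 500.97 i$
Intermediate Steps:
$X = \frac{86}{7}$ ($X = \frac{1}{7} \cdot 86 = \frac{86}{7} \approx 12.286$)
$y = -2 + \frac{2 i \sqrt{854}}{7}$ ($y = -2 + \sqrt{-82 + \frac{86}{7}} = -2 + \sqrt{- \frac{488}{7}} = -2 + \frac{2 i \sqrt{854}}{7} \approx -2.0 + 8.3495 i$)
$y \left(-6\right) 5 \left(-2\right) = \left(-2 + \frac{2 i \sqrt{854}}{7}\right) \left(-6\right) 5 \left(-2\right) = \left(-2 + \frac{2 i \sqrt{854}}{7}\right) \left(\left(-30\right) \left(-2\right)\right) = \left(-2 + \frac{2 i \sqrt{854}}{7}\right) 60 = -120 + \frac{120 i \sqrt{854}}{7}$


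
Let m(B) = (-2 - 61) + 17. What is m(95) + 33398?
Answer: 33352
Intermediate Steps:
m(B) = -46 (m(B) = -63 + 17 = -46)
m(95) + 33398 = -46 + 33398 = 33352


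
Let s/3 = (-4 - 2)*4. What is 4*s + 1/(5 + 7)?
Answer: -3455/12 ≈ -287.92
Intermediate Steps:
s = -72 (s = 3*((-4 - 2)*4) = 3*(-6*4) = 3*(-24) = -72)
4*s + 1/(5 + 7) = 4*(-72) + 1/(5 + 7) = -288 + 1/12 = -3455/12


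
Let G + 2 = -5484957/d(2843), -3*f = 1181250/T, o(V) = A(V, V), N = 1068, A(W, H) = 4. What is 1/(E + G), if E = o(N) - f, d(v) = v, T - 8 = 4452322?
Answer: -421932473/813146774006 ≈ -0.00051889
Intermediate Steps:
T = 4452330 (T = 8 + 4452322 = 4452330)
o(V) = 4
f = -13125/148411 (f = -393750/4452330 = -⅓*39375/148411 = -13125/148411 ≈ -0.088437)
E = 606769/148411 (E = 4 - 1*(-13125/148411) = 4 + 13125/148411 = 606769/148411 ≈ 4.0884)
G = -5490643/2843 (G = -2 - 5484957/2843 = -5490643/2843 ≈ -1931.3)
1/(E + G) = 1/(606769/148411 - 5490643/2843) = 1/(-813146774006/421932473) = -421932473/813146774006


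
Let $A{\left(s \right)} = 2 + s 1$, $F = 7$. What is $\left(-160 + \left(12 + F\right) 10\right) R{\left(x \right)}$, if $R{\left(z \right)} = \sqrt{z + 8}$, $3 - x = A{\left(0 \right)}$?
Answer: $90$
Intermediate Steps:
$A{\left(s \right)} = 2 + s$
$x = 1$ ($x = 3 - \left(2 + 0\right) = 3 - 2 = 1$)
$R{\left(z \right)} = \sqrt{8 + z}$
$\left(-160 + \left(12 + F\right) 10\right) R{\left(x \right)} = \left(-160 + \left(12 + 7\right) 10\right) \sqrt{8 + 1} = \left(-160 + 19 \cdot 10\right) \sqrt{9} = \left(-160 + 190\right) 3 = 30 \cdot 3 = 90$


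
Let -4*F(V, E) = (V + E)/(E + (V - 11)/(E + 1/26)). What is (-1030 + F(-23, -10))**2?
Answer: 49523126829289/46566976 ≈ 1.0635e+6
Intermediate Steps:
F(V, E) = -(E + V)/(4*(E + (-11 + V)/(1/26 + E))) (F(V, E) = -(V + E)/(4*(E + (V - 11)/(E + 1/26))) = -(E + V)/(4*(E + (-11 + V)/(E + 1/26))) = -(E + V)/(4*(E + (-11 + V)/(1/26 + E))))
(-1030 + F(-23, -10))**2 = (-1030 + (-1*(-10) - 1*(-23) - 26*(-10)**2 - 26*(-10)*(-23))/(4*(-286 - 10 + 26*(-23) + 26*(-10)**2)))**2 = (-1030 + (10 + 23 - 26*100 - 5980)/(4*(-286 - 10 - 598 + 26*100)))**2 = (-1030 + (10 + 23 - 2600 - 5980)/(4*(-286 - 10 - 598 + 2600)))**2 = (-1030 + (1/4)*(-8547)/1706)**2 = (-1030 + (1/4)*(1/1706)*(-8547))**2 = (-1030 - 8547/6824)**2 = (-7037267/6824)**2 = 49523126829289/46566976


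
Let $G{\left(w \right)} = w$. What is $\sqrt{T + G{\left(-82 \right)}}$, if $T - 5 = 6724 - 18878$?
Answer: $9 i \sqrt{151} \approx 110.59 i$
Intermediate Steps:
$T = -12149$ ($T = 5 + \left(6724 - 18878\right) = 5 - 12154 = -12149$)
$\sqrt{T + G{\left(-82 \right)}} = \sqrt{-12149 - 82} = \sqrt{-12231} = 9 i \sqrt{151}$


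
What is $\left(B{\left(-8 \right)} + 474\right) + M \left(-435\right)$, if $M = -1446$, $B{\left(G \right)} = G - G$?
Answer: $629484$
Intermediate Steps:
$B{\left(G \right)} = 0$
$\left(B{\left(-8 \right)} + 474\right) + M \left(-435\right) = \left(0 + 474\right) - -629010 = 474 + 629010 = 629484$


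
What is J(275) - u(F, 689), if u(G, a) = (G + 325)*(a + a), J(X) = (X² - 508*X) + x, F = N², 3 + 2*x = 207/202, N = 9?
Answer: -251911771/404 ≈ -6.2354e+5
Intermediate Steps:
x = -399/404 (x = -3/2 + (207/202)/2 = -3/2 + (207*(1/202))/2 = -3/2 + (½)*(207/202) = -3/2 + 207/404 = -399/404 ≈ -0.98762)
F = 81 (F = 9² = 81)
J(X) = -399/404 + X² - 508*X (J(X) = (X² - 508*X) - 399/404 = -399/404 + X² - 508*X)
u(G, a) = 2*a*(325 + G) (u(G, a) = (325 + G)*(2*a) = 2*a*(325 + G))
J(275) - u(F, 689) = (-399/404 + 275² - 508*275) - 2*689*(325 + 81) = (-399/404 + 75625 - 139700) - 2*689*406 = -25886699/404 - 1*559468 = -25886699/404 - 559468 = -251911771/404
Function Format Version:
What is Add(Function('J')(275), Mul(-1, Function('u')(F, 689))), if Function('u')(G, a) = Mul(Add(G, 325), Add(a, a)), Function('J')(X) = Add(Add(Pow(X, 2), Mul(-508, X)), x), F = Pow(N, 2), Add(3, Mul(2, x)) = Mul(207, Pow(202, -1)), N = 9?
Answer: Rational(-251911771, 404) ≈ -6.2354e+5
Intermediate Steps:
x = Rational(-399, 404) (x = Add(Rational(-3, 2), Mul(Rational(1, 2), Mul(207, Pow(202, -1)))) = Add(Rational(-3, 2), Mul(Rational(1, 2), Mul(207, Rational(1, 202)))) = Add(Rational(-3, 2), Mul(Rational(1, 2), Rational(207, 202))) = Add(Rational(-3, 2), Rational(207, 404)) = Rational(-399, 404) ≈ -0.98762)
F = 81 (F = Pow(9, 2) = 81)
Function('J')(X) = Add(Rational(-399, 404), Pow(X, 2), Mul(-508, X)) (Function('J')(X) = Add(Add(Pow(X, 2), Mul(-508, X)), Rational(-399, 404)) = Add(Rational(-399, 404), Pow(X, 2), Mul(-508, X)))
Function('u')(G, a) = Mul(2, a, Add(325, G)) (Function('u')(G, a) = Mul(Add(325, G), Mul(2, a)) = Mul(2, a, Add(325, G)))
Add(Function('J')(275), Mul(-1, Function('u')(F, 689))) = Add(Add(Rational(-399, 404), Pow(275, 2), Mul(-508, 275)), Mul(-1, Mul(2, 689, Add(325, 81)))) = Add(Add(Rational(-399, 404), 75625, -139700), Mul(-1, Mul(2, 689, 406))) = Add(Rational(-25886699, 404), Mul(-1, 559468)) = Add(Rational(-25886699, 404), -559468) = Rational(-251911771, 404)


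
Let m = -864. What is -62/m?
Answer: 31/432 ≈ 0.071759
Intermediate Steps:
-62/m = -62/(-864) = -62*(-1/864) = 31/432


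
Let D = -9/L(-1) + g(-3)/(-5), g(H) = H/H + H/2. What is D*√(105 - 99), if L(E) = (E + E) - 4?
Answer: 8*√6/5 ≈ 3.9192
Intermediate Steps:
L(E) = -4 + 2*E (L(E) = 2*E - 4 = -4 + 2*E)
g(H) = 1 + H/2 (g(H) = 1 + H*(½) = 1 + H/2)
D = 8/5 (D = -9/(-4 + 2*(-1)) + (1 + (½)*(-3))/(-5) = -9/(-4 - 2) + (1 - 3/2)*(-⅕) = -9/(-6) - ½*(-⅕) = -9*(-⅙) + ⅒ = 3/2 + ⅒ = 8/5 ≈ 1.6000)
D*√(105 - 99) = 8*√(105 - 99)/5 = 8*√6/5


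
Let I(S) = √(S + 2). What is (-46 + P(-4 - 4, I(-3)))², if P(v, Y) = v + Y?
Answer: (54 - I)² ≈ 2915.0 - 108.0*I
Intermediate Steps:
I(S) = √(2 + S)
P(v, Y) = Y + v
(-46 + P(-4 - 4, I(-3)))² = (-46 + (√(2 - 3) + (-4 - 4)))² = (-46 + (√(-1) - 8))² = (-46 + (I - 8))² = (-46 + (-8 + I))² = (-54 + I)²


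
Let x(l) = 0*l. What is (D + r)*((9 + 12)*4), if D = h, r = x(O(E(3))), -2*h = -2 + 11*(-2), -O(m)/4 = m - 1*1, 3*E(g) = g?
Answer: 1008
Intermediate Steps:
E(g) = g/3
O(m) = 4 - 4*m (O(m) = -4*(m - 1*1) = -4*(m - 1) = -4*(-1 + m) = 4 - 4*m)
x(l) = 0
h = 12 (h = -(-2 + 11*(-2))/2 = -(-2 - 22)/2 = -½*(-24) = 12)
r = 0
D = 12
(D + r)*((9 + 12)*4) = (12 + 0)*((9 + 12)*4) = 12*(21*4) = 12*84 = 1008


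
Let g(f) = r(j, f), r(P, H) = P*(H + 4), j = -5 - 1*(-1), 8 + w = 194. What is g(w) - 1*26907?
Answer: -27667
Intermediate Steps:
w = 186 (w = -8 + 194 = 186)
j = -4 (j = -5 + 1 = -4)
r(P, H) = P*(4 + H)
g(f) = -16 - 4*f (g(f) = -4*(4 + f) = -16 - 4*f)
g(w) - 1*26907 = (-16 - 4*186) - 1*26907 = (-16 - 744) - 26907 = -760 - 26907 = -27667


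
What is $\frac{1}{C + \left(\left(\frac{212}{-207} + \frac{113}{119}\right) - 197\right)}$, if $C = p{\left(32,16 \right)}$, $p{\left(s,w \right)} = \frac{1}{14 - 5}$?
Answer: $- \frac{2737}{539089} \approx -0.0050771$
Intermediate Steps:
$p{\left(s,w \right)} = \frac{1}{9}$
$C = \frac{1}{9} \approx 0.11111$
$\frac{1}{C + \left(\left(\frac{212}{-207} + \frac{113}{119}\right) - 197\right)} = \frac{1}{\frac{1}{9} + \left(\left(\frac{212}{-207} + \frac{113}{119}\right) - 197\right)} = \frac{1}{\frac{1}{9} + \left(\left(212 \left(- \frac{1}{207}\right) + 113 \cdot \frac{1}{119}\right) - 197\right)} = \frac{1}{\frac{1}{9} + \left(\left(- \frac{212}{207} + \frac{113}{119}\right) - 197\right)} = \frac{1}{\frac{1}{9} - \frac{4854538}{24633}} = \frac{1}{- \frac{539089}{2737}} = - \frac{2737}{539089}$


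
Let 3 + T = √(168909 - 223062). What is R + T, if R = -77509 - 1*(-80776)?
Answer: 3264 + 3*I*√6017 ≈ 3264.0 + 232.71*I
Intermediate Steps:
T = -3 + 3*I*√6017 (T = -3 + √(168909 - 223062) = -3 + √(-54153) = -3 + 3*I*√6017 ≈ -3.0 + 232.71*I)
R = 3267 (R = -77509 + 80776 = 3267)
R + T = 3267 + (-3 + 3*I*√6017) = 3264 + 3*I*√6017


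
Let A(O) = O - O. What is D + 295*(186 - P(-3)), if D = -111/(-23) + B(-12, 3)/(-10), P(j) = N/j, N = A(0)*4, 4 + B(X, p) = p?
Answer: 12621233/230 ≈ 54875.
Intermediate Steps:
B(X, p) = -4 + p
A(O) = 0
N = 0 (N = 0*4 = 0)
P(j) = 0 (P(j) = 0/j = 0)
D = 1133/230 (D = -111/(-23) + (-4 + 3)/(-10) = -111*(-1/23) - 1*(-⅒) = 111/23 + ⅒ = 1133/230 ≈ 4.9261)
D + 295*(186 - P(-3)) = 1133/230 + 295*(186 - 1*0) = 1133/230 + 295*(186 + 0) = 1133/230 + 295*186 = 1133/230 + 54870 = 12621233/230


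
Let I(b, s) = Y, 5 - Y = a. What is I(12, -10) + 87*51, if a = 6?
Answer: 4436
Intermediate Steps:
Y = -1 (Y = 5 - 1*6 = 5 - 6 = -1)
I(b, s) = -1
I(12, -10) + 87*51 = -1 + 87*51 = -1 + 4437 = 4436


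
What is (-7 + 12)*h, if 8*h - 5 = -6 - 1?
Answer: -5/4 ≈ -1.2500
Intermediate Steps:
h = -1/4 (h = 5/8 + (-6 - 1)/8 = 5/8 + (1/8)*(-7) = 5/8 - 7/8 = -1/4 ≈ -0.25000)
(-7 + 12)*h = (-7 + 12)*(-1/4) = 5*(-1/4) = -5/4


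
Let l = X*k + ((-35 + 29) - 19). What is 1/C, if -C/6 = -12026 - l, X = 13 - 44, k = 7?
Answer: 1/70704 ≈ 1.4143e-5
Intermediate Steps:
X = -31
l = -242 (l = -31*7 + ((-35 + 29) - 19) = -217 + (-6 - 19) = -217 - 25 = -242)
C = 70704 (C = -6*(-12026 - 1*(-242)) = -6*(-12026 + 242) = -6*(-11784) = 70704)
1/C = 1/70704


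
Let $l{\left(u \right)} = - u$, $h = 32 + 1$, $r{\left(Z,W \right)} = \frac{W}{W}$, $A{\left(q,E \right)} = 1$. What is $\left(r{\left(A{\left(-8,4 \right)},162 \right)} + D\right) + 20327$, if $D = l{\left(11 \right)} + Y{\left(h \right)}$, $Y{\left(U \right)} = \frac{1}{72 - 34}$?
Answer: $\frac{772047}{38} \approx 20317.0$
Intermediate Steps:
$r{\left(Z,W \right)} = 1$
$h = 33$
$Y{\left(U \right)} = \frac{1}{38}$
$D = - \frac{417}{38}$ ($D = \left(-1\right) 11 + \frac{1}{38} = -11 + \frac{1}{38} = - \frac{417}{38} \approx -10.974$)
$\left(r{\left(A{\left(-8,4 \right)},162 \right)} + D\right) + 20327 = \left(1 - \frac{417}{38}\right) + 20327 = - \frac{379}{38} + 20327 = \frac{772047}{38}$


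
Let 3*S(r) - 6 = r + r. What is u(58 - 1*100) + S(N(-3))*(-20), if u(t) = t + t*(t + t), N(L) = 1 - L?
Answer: 10178/3 ≈ 3392.7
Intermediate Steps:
S(r) = 2 + 2*r/3 (S(r) = 2 + (r + r)/3 = 2 + (2*r)/3 = 2 + 2*r/3)
u(t) = t + 2*t² (u(t) = t + t*(2*t) = t + 2*t²)
u(58 - 1*100) + S(N(-3))*(-20) = (58 - 1*100)*(1 + 2*(58 - 1*100)) + (2 + 2*(1 - 1*(-3))/3)*(-20) = (58 - 100)*(1 + 2*(58 - 100)) + (2 + 2*(1 + 3)/3)*(-20) = -42*(1 + 2*(-42)) + (2 + (⅔)*4)*(-20) = -42*(1 - 84) + (2 + 8/3)*(-20) = -42*(-83) + (14/3)*(-20) = 3486 - 280/3 = 10178/3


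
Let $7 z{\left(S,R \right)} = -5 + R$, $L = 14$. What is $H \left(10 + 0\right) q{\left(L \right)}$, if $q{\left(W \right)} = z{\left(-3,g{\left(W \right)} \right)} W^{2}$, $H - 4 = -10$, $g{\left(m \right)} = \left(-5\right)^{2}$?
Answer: $-33600$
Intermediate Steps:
$g{\left(m \right)} = 25$
$H = -6$ ($H = 4 - 10 = -6$)
$z{\left(S,R \right)} = - \frac{5}{7} + \frac{R}{7}$ ($z{\left(S,R \right)} = \frac{-5 + R}{7} = - \frac{5}{7} + \frac{R}{7}$)
$q{\left(W \right)} = \frac{20 W^{2}}{7}$ ($q{\left(W \right)} = \left(- \frac{5}{7} + \frac{1}{7} \cdot 25\right) W^{2} = \left(- \frac{5}{7} + \frac{25}{7}\right) W^{2} = \frac{20 W^{2}}{7}$)
$H \left(10 + 0\right) q{\left(L \right)} = - 6 \left(10 + 0\right) \frac{20 \cdot 14^{2}}{7} = \left(-6\right) 10 \cdot \frac{20}{7} \cdot 196 = \left(-60\right) 560 = -33600$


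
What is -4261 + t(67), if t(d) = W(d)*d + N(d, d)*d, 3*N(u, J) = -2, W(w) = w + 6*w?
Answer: 81352/3 ≈ 27117.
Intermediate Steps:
W(w) = 7*w
N(u, J) = -⅔ (N(u, J) = (⅓)*(-2) = -⅔)
t(d) = 7*d² - 2*d/3 (t(d) = (7*d)*d - 2*d/3 = 7*d² - 2*d/3)
-4261 + t(67) = -4261 + (⅓)*67*(-2 + 21*67) = -4261 + (⅓)*67*(-2 + 1407) = -4261 + (⅓)*67*1405 = -4261 + 94135/3 = 81352/3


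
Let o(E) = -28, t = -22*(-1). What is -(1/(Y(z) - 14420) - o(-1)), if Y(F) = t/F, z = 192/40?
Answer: -4843568/172985 ≈ -28.000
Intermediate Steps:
t = 22
z = 24/5 (z = 192*(1/40) = 24/5 ≈ 4.8000)
Y(F) = 22/F
-(1/(Y(z) - 14420) - o(-1)) = -(1/(22/(24/5) - 14420) - 1*(-28)) = -(1/(22*(5/24) - 14420) + 28) = -(1/(55/12 - 14420) + 28) = -(1/(-172985/12) + 28) = -(-12/172985 + 28) = -1*4843568/172985 = -4843568/172985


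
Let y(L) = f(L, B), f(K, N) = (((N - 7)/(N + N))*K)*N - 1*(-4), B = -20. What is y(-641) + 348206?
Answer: 713727/2 ≈ 3.5686e+5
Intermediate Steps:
f(K, N) = 4 + K*(-7 + N)/2 (f(K, N) = (((-7 + N)/((2*N)))*K)*N + 4 = (((-7 + N)*(1/(2*N)))*K)*N + 4 = (((-7 + N)/(2*N))*K)*N + 4 = (K*(-7 + N)/(2*N))*N + 4 = K*(-7 + N)/2 + 4 = 4 + K*(-7 + N)/2)
y(L) = 4 - 27*L/2 (y(L) = 4 - 7*L/2 + (½)*L*(-20) = 4 - 7*L/2 - 10*L = 4 - 27*L/2)
y(-641) + 348206 = (4 - 27/2*(-641)) + 348206 = (4 + 17307/2) + 348206 = 17315/2 + 348206 = 713727/2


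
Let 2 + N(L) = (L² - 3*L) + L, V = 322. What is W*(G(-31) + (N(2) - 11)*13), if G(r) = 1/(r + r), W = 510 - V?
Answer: -985026/31 ≈ -31775.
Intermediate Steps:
N(L) = -2 + L² - 2*L (N(L) = -2 + ((L² - 3*L) + L) = -2 + (L² - 2*L) = -2 + L² - 2*L)
W = 188 (W = 510 - 1*322 = 510 - 322 = 188)
G(r) = 1/(2*r)
W*(G(-31) + (N(2) - 11)*13) = 188*((½)/(-31) + ((-2 + 2² - 2*2) - 11)*13) = 188*((½)*(-1/31) + ((-2 + 4 - 4) - 11)*13) = 188*(-1/62 + (-2 - 11)*13) = 188*(-1/62 - 13*13) = 188*(-1/62 - 169) = 188*(-10479/62) = -985026/31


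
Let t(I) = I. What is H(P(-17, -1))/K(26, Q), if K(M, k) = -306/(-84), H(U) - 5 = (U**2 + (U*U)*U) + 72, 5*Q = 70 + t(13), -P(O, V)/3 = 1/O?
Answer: 5298734/250563 ≈ 21.147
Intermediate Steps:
P(O, V) = -3/O
Q = 83/5 (Q = (70 + 13)/5 = (1/5)*83 = 83/5 ≈ 16.600)
H(U) = 77 + U**2 + U**3 (H(U) = 5 + ((U**2 + (U*U)*U) + 72) = 5 + ((U**2 + U**2*U) + 72) = 5 + ((U**2 + U**3) + 72) = 5 + (72 + U**2 + U**3) = 77 + U**2 + U**3)
K(M, k) = 51/14 (K(M, k) = -306*(-1/84) = 51/14)
H(P(-17, -1))/K(26, Q) = (77 + (-3/(-17))**2 + (-3/(-17))**3)/(51/14) = (77 + (-3*(-1/17))**2 + (-3*(-1/17))**3)*(14/51) = (77 + (3/17)**2 + (3/17)**3)*(14/51) = (77 + 9/289 + 27/4913)*(14/51) = (378481/4913)*(14/51) = 5298734/250563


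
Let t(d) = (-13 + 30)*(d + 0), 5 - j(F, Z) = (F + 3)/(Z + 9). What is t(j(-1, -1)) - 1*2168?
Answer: -8349/4 ≈ -2087.3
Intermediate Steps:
j(F, Z) = 5 - (3 + F)/(9 + Z) (j(F, Z) = 5 - (F + 3)/(Z + 9) = 5 - (3 + F)/(9 + Z))
t(d) = 17*d
t(j(-1, -1)) - 1*2168 = 17*((42 - 1*(-1) + 5*(-1))/(9 - 1)) - 1*2168 = 17*((42 + 1 - 5)/8) - 2168 = 17*((⅛)*38) - 2168 = 17*(19/4) - 2168 = 323/4 - 2168 = -8349/4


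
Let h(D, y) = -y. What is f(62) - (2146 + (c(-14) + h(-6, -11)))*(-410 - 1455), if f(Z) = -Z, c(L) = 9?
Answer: 4039528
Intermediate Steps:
f(62) - (2146 + (c(-14) + h(-6, -11)))*(-410 - 1455) = -1*62 - (2146 + (9 - 1*(-11)))*(-410 - 1455) = -62 - (2146 + (9 + 11))*(-1865) = -62 - (2146 + 20)*(-1865) = -62 - 2166*(-1865) = -62 - 1*(-4039590) = -62 + 4039590 = 4039528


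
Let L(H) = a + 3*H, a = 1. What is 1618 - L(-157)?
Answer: 2088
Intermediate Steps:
L(H) = 1 + 3*H
1618 - L(-157) = 1618 - (1 + 3*(-157)) = 1618 - (1 - 471) = 1618 - 1*(-470) = 1618 + 470 = 2088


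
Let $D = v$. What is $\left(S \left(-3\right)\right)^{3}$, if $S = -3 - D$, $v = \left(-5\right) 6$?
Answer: $-531441$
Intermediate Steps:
$v = -30$
$D = -30$
$S = 27$ ($S = -3 - -30 = -3 + 30 = 27$)
$\left(S \left(-3\right)\right)^{3} = \left(27 \left(-3\right)\right)^{3} = \left(-81\right)^{3} = -531441$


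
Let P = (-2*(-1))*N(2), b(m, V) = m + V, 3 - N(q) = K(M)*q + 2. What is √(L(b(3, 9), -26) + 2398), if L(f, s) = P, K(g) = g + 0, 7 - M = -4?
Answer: 2*√589 ≈ 48.539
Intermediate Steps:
M = 11 (M = 7 - 1*(-4) = 7 + 4 = 11)
K(g) = g
N(q) = 1 - 11*q (N(q) = 3 - (11*q + 2) = 3 - (2 + 11*q) = 3 + (-2 - 11*q) = 1 - 11*q)
b(m, V) = V + m
P = -42 (P = (-2*(-1))*(1 - 11*2) = 2*(1 - 22) = 2*(-21) = -42)
L(f, s) = -42
√(L(b(3, 9), -26) + 2398) = √(-42 + 2398) = √2356 = 2*√589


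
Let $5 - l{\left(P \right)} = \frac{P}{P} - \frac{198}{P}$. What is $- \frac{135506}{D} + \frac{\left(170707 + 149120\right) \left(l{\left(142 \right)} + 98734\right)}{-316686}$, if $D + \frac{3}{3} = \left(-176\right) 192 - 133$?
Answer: $- \frac{12677334330582893}{127136022626} \approx -99715.0$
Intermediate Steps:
$l{\left(P \right)} = 4 + \frac{198}{P}$ ($l{\left(P \right)} = 5 - \left(\frac{P}{P} - \frac{198}{P}\right) = 5 - \left(1 - \frac{198}{P}\right) = 4 + \frac{198}{P}$)
$D = -33926$ ($D = -1 - 33925 = -33926$)
$- \frac{135506}{D} + \frac{\left(170707 + 149120\right) \left(l{\left(142 \right)} + 98734\right)}{-316686} = - \frac{135506}{-33926} + \frac{\left(170707 + 149120\right) \left(\left(4 + \frac{198}{142}\right) + 98734\right)}{-316686} = \left(-135506\right) \left(- \frac{1}{33926}\right) + 319827 \left(\left(4 + 198 \cdot \frac{1}{142}\right) + 98734\right) \left(- \frac{1}{316686}\right) = \frac{67753}{16963} + 319827 \left(\left(4 + \frac{99}{71}\right) + 98734\right) \left(- \frac{1}{316686}\right) = \frac{67753}{16963} + 319827 \left(\frac{383}{71} + 98734\right) \left(- \frac{1}{316686}\right) = \frac{67753}{16963} + 319827 \cdot \frac{7010497}{71} \left(- \frac{1}{316686}\right) = \frac{67753}{16963} + \frac{2242146224019}{71} \left(- \frac{1}{316686}\right) = \frac{67753}{16963} - \frac{747382074673}{7494902} = - \frac{12677334330582893}{127136022626}$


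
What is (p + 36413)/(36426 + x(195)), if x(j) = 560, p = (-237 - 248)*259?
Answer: -44601/18493 ≈ -2.4118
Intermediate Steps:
p = -125615 (p = -485*259 = -125615)
(p + 36413)/(36426 + x(195)) = (-125615 + 36413)/(36426 + 560) = -89202/36986 = -89202*1/36986 = -44601/18493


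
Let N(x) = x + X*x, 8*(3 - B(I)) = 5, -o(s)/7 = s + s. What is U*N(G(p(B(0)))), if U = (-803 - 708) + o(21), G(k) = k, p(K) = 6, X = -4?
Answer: 32490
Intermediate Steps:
o(s) = -14*s (o(s) = -7*(s + s) = -14*s)
B(I) = 19/8 (B(I) = 3 - ⅛*5 = 3 - 5/8 = 19/8)
N(x) = -3*x (N(x) = x - 4*x = -3*x)
U = -1805 (U = (-803 - 708) - 14*21 = -1511 - 294 = -1805)
U*N(G(p(B(0)))) = -(-5415)*6 = -1805*(-18) = 32490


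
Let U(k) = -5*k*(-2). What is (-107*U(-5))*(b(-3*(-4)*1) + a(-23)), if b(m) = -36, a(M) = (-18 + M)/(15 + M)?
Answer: -660725/4 ≈ -1.6518e+5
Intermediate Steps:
a(M) = (-18 + M)/(15 + M)
U(k) = 10*k
(-107*U(-5))*(b(-3*(-4)*1) + a(-23)) = (-1070*(-5))*(-36 + (-18 - 23)/(15 - 23)) = (-107*(-50))*(-36 - 41/(-8)) = 5350*(-36 - ⅛*(-41)) = 5350*(-36 + 41/8) = 5350*(-247/8) = -660725/4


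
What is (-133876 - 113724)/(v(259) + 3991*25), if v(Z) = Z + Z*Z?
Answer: -49520/33423 ≈ -1.4816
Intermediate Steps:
v(Z) = Z + Z**2
(-133876 - 113724)/(v(259) + 3991*25) = (-133876 - 113724)/(259*(1 + 259) + 3991*25) = -247600/(259*260 + 99775) = -247600/(67340 + 99775) = -247600/167115 = -247600*1/167115 = -49520/33423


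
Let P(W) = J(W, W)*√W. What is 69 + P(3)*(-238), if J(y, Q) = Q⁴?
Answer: 69 - 19278*√3 ≈ -33322.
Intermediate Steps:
P(W) = W^(9/2) (P(W) = W⁴*√W = W^(9/2))
69 + P(3)*(-238) = 69 + 3^(9/2)*(-238) = 69 + (81*√3)*(-238) = 69 - 19278*√3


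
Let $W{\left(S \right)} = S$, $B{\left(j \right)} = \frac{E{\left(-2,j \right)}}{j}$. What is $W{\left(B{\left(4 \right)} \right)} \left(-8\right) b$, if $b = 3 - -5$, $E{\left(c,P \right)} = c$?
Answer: $32$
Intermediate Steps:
$b = 8$ ($b = 3 + 5 = 8$)
$B{\left(j \right)} = - \frac{2}{j}$
$W{\left(B{\left(4 \right)} \right)} \left(-8\right) b = - \frac{2}{4} \left(-8\right) 8 = \left(-2\right) \frac{1}{4} \left(-8\right) 8 = \left(- \frac{1}{2}\right) \left(-8\right) 8 = 4 \cdot 8 = 32$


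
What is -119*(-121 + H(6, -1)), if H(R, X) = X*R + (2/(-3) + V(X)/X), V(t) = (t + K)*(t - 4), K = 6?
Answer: 36652/3 ≈ 12217.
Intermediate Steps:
V(t) = (-4 + t)*(6 + t) (V(t) = (t + 6)*(t - 4) = (6 + t)*(-4 + t) = (-4 + t)*(6 + t))
H(R, X) = -⅔ + R*X + (-24 + X² + 2*X)/X (H(R, X) = X*R + (2/(-3) + (-24 + X² + 2*X)/X) = R*X + (2*(-⅓) + (-24 + X² + 2*X)/X) = R*X + (-⅔ + (-24 + X² + 2*X)/X) = -⅔ + R*X + (-24 + X² + 2*X)/X)
-119*(-121 + H(6, -1)) = -119*(-121 + (4/3 - 1 - 24/(-1) + 6*(-1))) = -119*(-121 + (4/3 - 1 - 24*(-1) - 6)) = -119*(-121 + (4/3 - 1 + 24 - 6)) = -119*(-121 + 55/3) = -119*(-308/3) = 36652/3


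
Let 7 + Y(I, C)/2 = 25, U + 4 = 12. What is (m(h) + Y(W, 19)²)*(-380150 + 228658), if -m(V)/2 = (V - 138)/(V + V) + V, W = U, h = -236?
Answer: -15788269002/59 ≈ -2.6760e+8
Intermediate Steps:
U = 8 (U = -4 + 12 = 8)
W = 8
Y(I, C) = 36 (Y(I, C) = -14 + 2*25 = -14 + 50 = 36)
m(V) = -2*V - (-138 + V)/V (m(V) = -2*((V - 138)/(V + V) + V) = -2*((-138 + V)/((2*V)) + V) = -2*((-138 + V)*(1/(2*V)) + V) = -2*((-138 + V)/(2*V) + V) = -2*(V + (-138 + V)/(2*V)) = -2*V - (-138 + V)/V)
(m(h) + Y(W, 19)²)*(-380150 + 228658) = ((-1 - 2*(-236) + 138/(-236)) + 36²)*(-380150 + 228658) = ((-1 + 472 + 138*(-1/236)) + 1296)*(-151492) = ((-1 + 472 - 69/118) + 1296)*(-151492) = (55509/118 + 1296)*(-151492) = (208437/118)*(-151492) = -15788269002/59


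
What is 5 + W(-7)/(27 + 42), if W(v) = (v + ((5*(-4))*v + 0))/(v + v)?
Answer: 671/138 ≈ 4.8623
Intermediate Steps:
W(v) = -19/2 (W(v) = (v + (-20*v + 0))/((2*v)) = (v - 20*v)*(1/(2*v)) = (-19*v)*(1/(2*v)) = -19/2)
5 + W(-7)/(27 + 42) = 5 - 19/(2*(27 + 42)) = 5 - 19/2/69 = 5 - 19/2*1/69 = 5 - 19/138 = 671/138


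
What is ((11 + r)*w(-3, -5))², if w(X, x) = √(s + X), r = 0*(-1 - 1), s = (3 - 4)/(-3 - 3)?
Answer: -2057/6 ≈ -342.83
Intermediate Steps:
s = ⅙ (s = -1/(-6) = -1*(-⅙) = ⅙ ≈ 0.16667)
r = 0 (r = 0*(-2) = 0)
w(X, x) = √(⅙ + X)
((11 + r)*w(-3, -5))² = ((11 + 0)*(√(6 + 36*(-3))/6))² = (11*(√(6 - 108)/6))² = (11*(√(-102)/6))² = (11*((I*√102)/6))² = (11*(I*√102/6))² = (11*I*√102/6)² = -2057/6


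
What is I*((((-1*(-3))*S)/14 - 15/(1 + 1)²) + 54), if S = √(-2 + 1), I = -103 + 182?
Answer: 15879/4 + 237*I/14 ≈ 3969.8 + 16.929*I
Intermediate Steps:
I = 79
S = I (S = √(-1) = I ≈ 1.0*I)
I*((((-1*(-3))*S)/14 - 15/(1 + 1)²) + 54) = 79*((((-1*(-3))*I)/14 - 15/(1 + 1)²) + 54) = 79*(((3*I)*(1/14) - 15/(2²)) + 54) = 79*((3*I/14 - 15/4) + 54) = 79*((-15/4 + 3*I/14) + 54) = 79*(201/4 + 3*I/14) = 15879/4 + 237*I/14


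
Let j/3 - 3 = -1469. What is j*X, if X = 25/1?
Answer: -109950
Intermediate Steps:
j = -4398 (j = 9 + 3*(-1469) = 9 - 4407 = -4398)
X = 25 (X = 25*1 = 25)
j*X = -4398*25 = -109950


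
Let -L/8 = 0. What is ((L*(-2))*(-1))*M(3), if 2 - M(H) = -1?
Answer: 0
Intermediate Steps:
L = 0 (L = -8*0 = 0)
M(H) = 3 (M(H) = 2 - 1*(-1) = 2 + 1 = 3)
((L*(-2))*(-1))*M(3) = ((0*(-2))*(-1))*3 = (0*(-1))*3 = 0*3 = 0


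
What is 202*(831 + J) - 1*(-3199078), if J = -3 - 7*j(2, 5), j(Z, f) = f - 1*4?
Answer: 3364920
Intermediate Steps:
j(Z, f) = -4 + f (j(Z, f) = f - 4 = -4 + f)
J = -10 (J = -3 - 7*(-4 + 5) = -3 - 7*1 = -3 - 7 = -10)
202*(831 + J) - 1*(-3199078) = 202*(831 - 10) - 1*(-3199078) = 202*821 + 3199078 = 165842 + 3199078 = 3364920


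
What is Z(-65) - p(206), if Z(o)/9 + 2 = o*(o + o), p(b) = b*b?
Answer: 33596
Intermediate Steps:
p(b) = b**2
Z(o) = -18 + 18*o**2 (Z(o) = -18 + 9*(o*(o + o)) = -18 + 9*(o*(2*o)) = -18 + 9*(2*o**2) = -18 + 18*o**2)
Z(-65) - p(206) = (-18 + 18*(-65)**2) - 1*206**2 = (-18 + 18*4225) - 1*42436 = (-18 + 76050) - 42436 = 76032 - 42436 = 33596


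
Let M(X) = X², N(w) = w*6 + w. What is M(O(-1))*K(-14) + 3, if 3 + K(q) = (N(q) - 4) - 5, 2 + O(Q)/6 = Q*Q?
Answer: -3957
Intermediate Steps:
O(Q) = -12 + 6*Q² (O(Q) = -12 + 6*(Q*Q) = -12 + 6*Q²)
N(w) = 7*w (N(w) = 6*w + w = 7*w)
K(q) = -12 + 7*q (K(q) = -3 + ((7*q - 4) - 5) = -3 + ((-4 + 7*q) - 5) = -3 + (-9 + 7*q) = -12 + 7*q)
M(O(-1))*K(-14) + 3 = (-12 + 6*(-1)²)²*(-12 + 7*(-14)) + 3 = (-12 + 6*1)²*(-12 - 98) + 3 = (-12 + 6)²*(-110) + 3 = (-6)²*(-110) + 3 = 36*(-110) + 3 = -3960 + 3 = -3957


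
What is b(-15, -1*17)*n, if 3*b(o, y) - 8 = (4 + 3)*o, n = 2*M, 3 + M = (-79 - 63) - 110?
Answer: 16490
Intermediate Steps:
M = -255 (M = -3 + ((-79 - 63) - 110) = -3 + (-142 - 110) = -3 - 252 = -255)
n = -510 (n = 2*(-255) = -510)
b(o, y) = 8/3 + 7*o/3 (b(o, y) = 8/3 + ((4 + 3)*o)/3 = 8/3 + (7*o)/3 = 8/3 + 7*o/3)
b(-15, -1*17)*n = (8/3 + (7/3)*(-15))*(-510) = (8/3 - 35)*(-510) = -97/3*(-510) = 16490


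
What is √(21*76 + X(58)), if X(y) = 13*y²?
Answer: 4*√2833 ≈ 212.90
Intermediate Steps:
√(21*76 + X(58)) = √(21*76 + 13*58²) = √(1596 + 13*3364) = √(1596 + 43732) = √45328 = 4*√2833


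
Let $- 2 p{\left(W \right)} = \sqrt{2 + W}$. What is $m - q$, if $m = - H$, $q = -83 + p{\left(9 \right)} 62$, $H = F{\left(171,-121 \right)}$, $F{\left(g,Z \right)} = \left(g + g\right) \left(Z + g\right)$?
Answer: $-17017 + 31 \sqrt{11} \approx -16914.0$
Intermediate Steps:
$p{\left(W \right)} = - \frac{\sqrt{2 + W}}{2}$
$F{\left(g,Z \right)} = 2 g \left(Z + g\right)$
$H = 17100$ ($H = 2 \cdot 171 \left(-121 + 171\right) = 2 \cdot 171 \cdot 50 = 17100$)
$q = -83 - 31 \sqrt{11}$ ($q = -83 + - \frac{\sqrt{2 + 9}}{2} \cdot 62 = -83 + - \frac{\sqrt{11}}{2} \cdot 62 = -83 - 31 \sqrt{11} \approx -185.82$)
$m = -17100$ ($m = \left(-1\right) 17100 = -17100$)
$m - q = -17100 - \left(-83 - 31 \sqrt{11}\right) = -17100 + \left(83 + 31 \sqrt{11}\right) = -17017 + 31 \sqrt{11}$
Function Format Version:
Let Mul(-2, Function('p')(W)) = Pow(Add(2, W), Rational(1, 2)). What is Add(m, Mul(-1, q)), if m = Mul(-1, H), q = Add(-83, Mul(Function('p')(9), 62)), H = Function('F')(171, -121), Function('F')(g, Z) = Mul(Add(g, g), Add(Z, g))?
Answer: Add(-17017, Mul(31, Pow(11, Rational(1, 2)))) ≈ -16914.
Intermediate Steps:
Function('p')(W) = Mul(Rational(-1, 2), Pow(Add(2, W), Rational(1, 2)))
Function('F')(g, Z) = Mul(2, g, Add(Z, g)) (Function('F')(g, Z) = Mul(Mul(2, g), Add(Z, g)) = Mul(2, g, Add(Z, g)))
H = 17100 (H = Mul(2, 171, Add(-121, 171)) = Mul(2, 171, 50) = 17100)
q = Add(-83, Mul(-31, Pow(11, Rational(1, 2)))) (q = Add(-83, Mul(Mul(Rational(-1, 2), Pow(Add(2, 9), Rational(1, 2))), 62)) = Add(-83, Mul(Mul(Rational(-1, 2), Pow(11, Rational(1, 2))), 62)) = Add(-83, Mul(-31, Pow(11, Rational(1, 2)))) ≈ -185.82)
m = -17100 (m = Mul(-1, 17100) = -17100)
Add(m, Mul(-1, q)) = Add(-17100, Mul(-1, Add(-83, Mul(-31, Pow(11, Rational(1, 2)))))) = Add(-17100, Add(83, Mul(31, Pow(11, Rational(1, 2))))) = Add(-17017, Mul(31, Pow(11, Rational(1, 2))))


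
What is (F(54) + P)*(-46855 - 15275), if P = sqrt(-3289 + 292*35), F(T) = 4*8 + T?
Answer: -5343180 - 62130*sqrt(6931) ≈ -1.0516e+7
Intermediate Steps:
F(T) = 32 + T
P = sqrt(6931) (P = sqrt(-3289 + 10220) = sqrt(6931) ≈ 83.253)
(F(54) + P)*(-46855 - 15275) = ((32 + 54) + sqrt(6931))*(-46855 - 15275) = (86 + sqrt(6931))*(-62130) = -5343180 - 62130*sqrt(6931)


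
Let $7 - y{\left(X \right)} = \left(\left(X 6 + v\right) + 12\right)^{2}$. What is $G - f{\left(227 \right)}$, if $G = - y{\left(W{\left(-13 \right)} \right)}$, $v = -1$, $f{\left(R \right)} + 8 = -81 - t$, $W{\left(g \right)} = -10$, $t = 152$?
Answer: $2635$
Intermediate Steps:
$f{\left(R \right)} = -241$ ($f{\left(R \right)} = -8 - 233 = -241$)
$y{\left(X \right)} = 7 - \left(11 + 6 X\right)^{2}$ ($y{\left(X \right)} = 7 - \left(\left(X 6 - 1\right) + 12\right)^{2} = 7 - \left(\left(6 X - 1\right) + 12\right)^{2} = 7 - \left(\left(-1 + 6 X\right) + 12\right)^{2} = 7 - \left(11 + 6 X\right)^{2}$)
$G = 2394$ ($G = - (7 - \left(11 + 6 \left(-10\right)\right)^{2}) = - (7 - \left(11 - 60\right)^{2}) = - (7 - \left(-49\right)^{2}) = - (7 - 2401) = \left(-1\right) \left(-2394\right) = 2394$)
$G - f{\left(227 \right)} = 2394 - -241 = 2394 + 241 = 2635$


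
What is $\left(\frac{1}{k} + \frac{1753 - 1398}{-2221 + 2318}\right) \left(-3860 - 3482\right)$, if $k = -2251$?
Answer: $- \frac{5866316736}{218347} \approx -26867.0$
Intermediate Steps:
$\left(\frac{1}{k} + \frac{1753 - 1398}{-2221 + 2318}\right) \left(-3860 - 3482\right) = \left(\frac{1}{-2251} + \frac{1753 - 1398}{-2221 + 2318}\right) \left(-3860 - 3482\right) = \left(- \frac{1}{2251} + \frac{355}{97}\right) \left(-7342\right) = \frac{799008}{218347} \left(-7342\right) = - \frac{5866316736}{218347}$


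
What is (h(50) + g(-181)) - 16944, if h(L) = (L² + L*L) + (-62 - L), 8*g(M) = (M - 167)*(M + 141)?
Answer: -10316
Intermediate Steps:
g(M) = (-167 + M)*(141 + M)/8 (g(M) = ((M - 167)*(M + 141))/8 = ((-167 + M)*(141 + M))/8 = (-167 + M)*(141 + M)/8)
h(L) = -62 - L + 2*L² (h(L) = (L² + L²) + (-62 - L) = 2*L² + (-62 - L) = -62 - L + 2*L²)
(h(50) + g(-181)) - 16944 = ((-62 - 1*50 + 2*50²) + (-23547/8 - 13/4*(-181) + (⅛)*(-181)²)) - 16944 = ((-62 - 50 + 2*2500) + (-23547/8 + 2353/4 + (⅛)*32761)) - 16944 = ((-62 - 50 + 5000) + (-23547/8 + 2353/4 + 32761/8)) - 16944 = (4888 + 1740) - 16944 = 6628 - 16944 = -10316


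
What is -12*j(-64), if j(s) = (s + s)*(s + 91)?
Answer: 41472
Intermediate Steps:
j(s) = 2*s*(91 + s) (j(s) = (2*s)*(91 + s) = 2*s*(91 + s))
-12*j(-64) = -24*(-64)*(91 - 64) = -24*(-64)*27 = -12*(-3456) = 41472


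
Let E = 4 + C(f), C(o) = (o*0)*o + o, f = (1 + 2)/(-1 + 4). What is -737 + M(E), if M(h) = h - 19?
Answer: -751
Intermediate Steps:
f = 1 (f = 3/3 = 3*(⅓) = 1)
C(o) = o (C(o) = 0*o + o = 0 + o = o)
E = 5 (E = 4 + 1 = 5)
M(h) = -19 + h
-737 + M(E) = -737 + (-19 + 5) = -737 - 14 = -751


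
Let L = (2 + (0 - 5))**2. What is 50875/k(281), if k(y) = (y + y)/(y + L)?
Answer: 7376875/281 ≈ 26252.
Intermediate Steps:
L = 9 (L = (2 - 5)**2 = (-3)**2 = 9)
k(y) = 2*y/(9 + y) (k(y) = (y + y)/(y + 9) = (2*y)/(9 + y) = 2*y/(9 + y))
50875/k(281) = 50875/((2*281/(9 + 281))) = 50875/((2*281/290)) = 50875/((2*281*(1/290))) = 50875/(281/145) = 50875*(145/281) = 7376875/281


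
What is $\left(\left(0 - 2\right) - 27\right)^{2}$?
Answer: $841$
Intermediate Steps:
$\left(\left(0 - 2\right) - 27\right)^{2} = \left(-2 - 27\right)^{2} = \left(-29\right)^{2} = 841$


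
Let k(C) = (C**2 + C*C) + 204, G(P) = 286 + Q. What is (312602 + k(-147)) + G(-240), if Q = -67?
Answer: 356243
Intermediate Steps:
G(P) = 219 (G(P) = 286 - 67 = 219)
k(C) = 204 + 2*C**2 (k(C) = (C**2 + C**2) + 204 = 2*C**2 + 204 = 204 + 2*C**2)
(312602 + k(-147)) + G(-240) = (312602 + (204 + 2*(-147)**2)) + 219 = (312602 + (204 + 2*21609)) + 219 = (312602 + (204 + 43218)) + 219 = (312602 + 43422) + 219 = 356024 + 219 = 356243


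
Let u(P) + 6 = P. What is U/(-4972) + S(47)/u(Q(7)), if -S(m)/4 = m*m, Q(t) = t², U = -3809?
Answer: -43768805/213796 ≈ -204.72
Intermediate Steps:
u(P) = -6 + P
S(m) = -4*m² (S(m) = -4*m*m = -4*m²)
U/(-4972) + S(47)/u(Q(7)) = -3809/(-4972) + (-4*47²)/(-6 + 7²) = -3809*(-1/4972) + (-4*2209)/(-6 + 49) = 3809/4972 - 8836/43 = -43768805/213796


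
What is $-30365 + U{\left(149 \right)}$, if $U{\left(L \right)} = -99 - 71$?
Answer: $-30535$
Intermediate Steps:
$U{\left(L \right)} = -170$ ($U{\left(L \right)} = -99 - 71 = -170$)
$-30365 + U{\left(149 \right)} = -30365 - 170 = -30535$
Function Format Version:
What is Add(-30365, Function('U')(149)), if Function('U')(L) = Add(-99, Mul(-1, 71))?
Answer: -30535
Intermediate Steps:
Function('U')(L) = -170 (Function('U')(L) = Add(-99, -71) = -170)
Add(-30365, Function('U')(149)) = Add(-30365, -170) = -30535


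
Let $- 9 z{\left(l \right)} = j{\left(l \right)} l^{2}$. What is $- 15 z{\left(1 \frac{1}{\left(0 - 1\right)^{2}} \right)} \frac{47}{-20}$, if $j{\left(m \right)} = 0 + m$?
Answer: $- \frac{47}{12} \approx -3.9167$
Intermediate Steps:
$j{\left(m \right)} = m$
$z{\left(l \right)} = - \frac{l^{3}}{9}$ ($z{\left(l \right)} = - \frac{l l^{2}}{9} = - \frac{l^{3}}{9}$)
$- 15 z{\left(1 \frac{1}{\left(0 - 1\right)^{2}} \right)} \frac{47}{-20} = - 15 \left(- \frac{\left(1 \frac{1}{\left(0 - 1\right)^{2}}\right)^{3}}{9}\right) \frac{47}{-20} = - 15 \left(- \frac{\left(1 \frac{1}{\left(-1\right)^{2}}\right)^{3}}{9}\right) 47 \left(- \frac{1}{20}\right) = - 15 \left(- \frac{\left(1 \cdot 1^{-1}\right)^{3}}{9}\right) \left(- \frac{47}{20}\right) = - 15 \left(- \frac{\left(1 \cdot 1\right)^{3}}{9}\right) \left(- \frac{47}{20}\right) = - 15 \left(- \frac{1^{3}}{9}\right) \left(- \frac{47}{20}\right) = - 15 \left(\left(- \frac{1}{9}\right) 1\right) \left(- \frac{47}{20}\right) = \left(-15\right) \left(- \frac{1}{9}\right) \left(- \frac{47}{20}\right) = \frac{5}{3} \left(- \frac{47}{20}\right) = - \frac{47}{12}$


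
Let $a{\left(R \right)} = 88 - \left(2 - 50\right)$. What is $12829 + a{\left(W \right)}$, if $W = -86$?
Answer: $12965$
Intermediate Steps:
$a{\left(R \right)} = 136$ ($a{\left(R \right)} = 88 - \left(2 - 50\right) = 88 - -48 = 88 + 48 = 136$)
$12829 + a{\left(W \right)} = 12829 + 136 = 12965$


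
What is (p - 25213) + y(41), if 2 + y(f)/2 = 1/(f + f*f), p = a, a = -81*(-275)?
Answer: -2533061/861 ≈ -2942.0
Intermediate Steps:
a = 22275
p = 22275
y(f) = -4 + 2/(f + f**2) (y(f) = -4 + 2/(f + f*f) = -4 + 2/(f + f**2))
(p - 25213) + y(41) = (22275 - 25213) + 2*(1 - 2*41 - 2*41**2)/(41*(1 + 41)) = -2938 + 2*(1/41)*(1 - 82 - 2*1681)/42 = -2938 + 2*(1/41)*(1/42)*(1 - 82 - 3362) = -2938 + 2*(1/41)*(1/42)*(-3443) = -2938 - 3443/861 = -2533061/861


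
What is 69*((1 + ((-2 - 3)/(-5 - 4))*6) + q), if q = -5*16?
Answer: -5221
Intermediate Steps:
q = -80
69*((1 + ((-2 - 3)/(-5 - 4))*6) + q) = 69*((1 + ((-2 - 3)/(-5 - 4))*6) - 80) = 69*((1 - 5/(-9)*6) - 80) = 69*((1 - 5*(-1/9)*6) - 80) = 69*((1 + (5/9)*6) - 80) = 69*((1 + 10/3) - 80) = 69*(13/3 - 80) = 69*(-227/3) = -5221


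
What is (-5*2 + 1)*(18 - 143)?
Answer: 1125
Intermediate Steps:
(-5*2 + 1)*(18 - 143) = (-10 + 1)*(-125) = -9*(-125) = 1125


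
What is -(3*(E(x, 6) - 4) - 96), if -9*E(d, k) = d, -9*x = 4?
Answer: 2912/27 ≈ 107.85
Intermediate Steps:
x = -4/9 (x = -⅑*4 = -4/9 ≈ -0.44444)
E(d, k) = -d/9
-(3*(E(x, 6) - 4) - 96) = -(3*(-⅑*(-4/9) - 4) - 96) = -(3*(4/81 - 4) - 96) = -(3*(-320/81) - 96) = -(-320/27 - 96) = -1*(-2912/27) = 2912/27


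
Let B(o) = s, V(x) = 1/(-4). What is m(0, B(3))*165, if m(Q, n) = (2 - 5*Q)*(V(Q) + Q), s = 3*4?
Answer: -165/2 ≈ -82.500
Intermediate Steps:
V(x) = -¼
s = 12
B(o) = 12
m(Q, n) = (2 - 5*Q)*(-¼ + Q)
m(0, B(3))*165 = (-½ - 5*0² + (13/4)*0)*165 = (-½ - 5*0 + 0)*165 = (-½ + 0 + 0)*165 = -½*165 = -165/2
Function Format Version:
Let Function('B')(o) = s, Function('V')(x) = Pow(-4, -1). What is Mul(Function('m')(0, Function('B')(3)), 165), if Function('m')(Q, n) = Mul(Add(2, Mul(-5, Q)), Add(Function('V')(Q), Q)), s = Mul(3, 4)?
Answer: Rational(-165, 2) ≈ -82.500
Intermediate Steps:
Function('V')(x) = Rational(-1, 4)
s = 12
Function('B')(o) = 12
Function('m')(Q, n) = Mul(Add(2, Mul(-5, Q)), Add(Rational(-1, 4), Q))
Mul(Function('m')(0, Function('B')(3)), 165) = Mul(Add(Rational(-1, 2), Mul(-5, Pow(0, 2)), Mul(Rational(13, 4), 0)), 165) = Mul(Add(Rational(-1, 2), Mul(-5, 0), 0), 165) = Mul(Add(Rational(-1, 2), 0, 0), 165) = Mul(Rational(-1, 2), 165) = Rational(-165, 2)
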